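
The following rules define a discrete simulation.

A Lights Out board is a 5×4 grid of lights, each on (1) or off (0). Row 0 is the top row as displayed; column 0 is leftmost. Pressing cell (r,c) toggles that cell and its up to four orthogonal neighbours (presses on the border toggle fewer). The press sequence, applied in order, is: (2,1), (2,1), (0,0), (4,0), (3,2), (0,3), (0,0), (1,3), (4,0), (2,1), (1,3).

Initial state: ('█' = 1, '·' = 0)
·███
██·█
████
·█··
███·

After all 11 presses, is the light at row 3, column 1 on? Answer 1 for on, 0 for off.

step 0: ·███
██·█
████
·█··
███·
step 1: ·███
█··█
···█
····
███·
step 2: ·███
██·█
████
·█··
███·
step 3: █·██
·█·█
████
·█··
███·
step 4: █·██
·█·█
████
██··
··█·
step 5: █·██
·█·█
██·█
█·██
····
step 6: █···
·█··
██·█
█·██
····
step 7: ·█··
██··
██·█
█·██
····
step 8: ·█·█
████
██··
█·██
····
step 9: ·█·█
████
██··
··██
██··
step 10: ·█·█
█·██
··█·
·███
██··
step 11: ·█··
█···
··██
·███
██··

1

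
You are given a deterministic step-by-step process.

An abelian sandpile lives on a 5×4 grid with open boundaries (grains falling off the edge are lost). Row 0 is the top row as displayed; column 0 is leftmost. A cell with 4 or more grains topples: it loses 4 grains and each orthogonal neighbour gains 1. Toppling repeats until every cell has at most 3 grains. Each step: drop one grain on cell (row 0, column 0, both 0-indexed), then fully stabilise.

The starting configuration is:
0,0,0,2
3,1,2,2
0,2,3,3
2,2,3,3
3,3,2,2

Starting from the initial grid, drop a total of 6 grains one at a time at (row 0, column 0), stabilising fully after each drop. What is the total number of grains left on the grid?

41

gen 0: 0,0,0,2
3,1,2,2
0,2,3,3
2,2,3,3
3,3,2,2
gen 1: 1,0,0,2
3,1,2,2
0,2,3,3
2,2,3,3
3,3,2,2
gen 2: 2,0,0,2
3,1,2,2
0,2,3,3
2,2,3,3
3,3,2,2
gen 3: 3,0,0,2
3,1,2,2
0,2,3,3
2,2,3,3
3,3,2,2
gen 4: 1,1,0,2
0,2,2,2
1,2,3,3
2,2,3,3
3,3,2,2
gen 5: 2,1,0,2
0,2,2,2
1,2,3,3
2,2,3,3
3,3,2,2
gen 6: 3,1,0,2
0,2,2,2
1,2,3,3
2,2,3,3
3,3,2,2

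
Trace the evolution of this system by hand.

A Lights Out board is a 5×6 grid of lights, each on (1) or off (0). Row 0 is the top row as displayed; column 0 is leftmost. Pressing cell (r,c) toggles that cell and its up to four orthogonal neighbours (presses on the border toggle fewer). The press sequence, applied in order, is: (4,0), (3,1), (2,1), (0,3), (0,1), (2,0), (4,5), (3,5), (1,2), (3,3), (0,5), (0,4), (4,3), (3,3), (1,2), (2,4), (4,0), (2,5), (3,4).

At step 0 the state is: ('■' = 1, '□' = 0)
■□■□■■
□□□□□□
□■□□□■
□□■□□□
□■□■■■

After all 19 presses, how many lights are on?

[0] ■□■□■■
□□□□□□
□■□□□■
□□■□□□
□■□■■■
[1] ■□■□■■
□□□□□□
□■□□□■
■□■□□□
■□□■■■
[2] ■□■□■■
□□□□□□
□□□□□■
□■□□□□
■■□■■■
[3] ■□■□■■
□■□□□□
■■■□□■
□□□□□□
■■□■■■
[4] ■□□■□■
□■□■□□
■■■□□■
□□□□□□
■■□■■■
[5] □■■■□■
□□□■□□
■■■□□■
□□□□□□
■■□■■■
[6] □■■■□■
■□□■□□
□□■□□■
■□□□□□
■■□■■■
[7] □■■■□■
■□□■□□
□□■□□■
■□□□□■
■■□■□□
[8] □■■■□■
■□□■□□
□□■□□□
■□□□■□
■■□■□■
[9] □■□■□■
■■■□□□
□□□□□□
■□□□■□
■■□■□■
[10] □■□■□■
■■■□□□
□□□■□□
■□■■□□
■■□□□■
[11] □■□■■□
■■■□□■
□□□■□□
■□■■□□
■■□□□■
[12] □■□□□■
■■■□■■
□□□■□□
■□■■□□
■■□□□■
[13] □■□□□■
■■■□■■
□□□■□□
■□■□□□
■■■■■■
[14] □■□□□■
■■■□■■
□□□□□□
■□□■■□
■■■□■■
[15] □■■□□■
■□□■■■
□□■□□□
■□□■■□
■■■□■■
[16] □■■□□■
■□□■□■
□□■■■■
■□□■□□
■■■□■■
[17] □■■□□■
■□□■□■
□□■■■■
□□□■□□
□□■□■■
[18] □■■□□■
■□□■□□
□□■■□□
□□□■□■
□□■□■■
[19] □■■□□■
■□□■□□
□□■■■□
□□□□■□
□□■□□■

11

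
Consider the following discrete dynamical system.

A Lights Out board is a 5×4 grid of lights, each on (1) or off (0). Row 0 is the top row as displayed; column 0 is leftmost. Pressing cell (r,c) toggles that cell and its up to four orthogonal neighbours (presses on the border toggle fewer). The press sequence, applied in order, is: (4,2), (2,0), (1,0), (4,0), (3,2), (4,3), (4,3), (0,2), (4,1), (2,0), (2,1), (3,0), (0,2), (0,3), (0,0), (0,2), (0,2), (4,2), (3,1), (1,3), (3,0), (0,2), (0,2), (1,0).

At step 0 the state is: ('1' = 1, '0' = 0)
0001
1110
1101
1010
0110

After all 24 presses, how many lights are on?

k=0  0001
1110
1101
1010
0110
k=1  0001
1110
1101
1000
0001
k=2  0001
0110
0001
0000
0001
k=3  1001
1010
1001
0000
0001
k=4  1001
1010
1001
1000
1101
k=5  1001
1010
1011
1111
1111
k=6  1001
1010
1011
1110
1100
k=7  1001
1010
1011
1111
1111
k=8  1110
1000
1011
1111
1111
k=9  1110
1000
1011
1011
0001
k=10  1110
0000
0111
0011
0001
k=11  1110
0100
1001
0111
0001
k=12  1110
0100
0001
1011
1001
k=13  1001
0110
0001
1011
1001
k=14  1010
0111
0001
1011
1001
k=15  0110
1111
0001
1011
1001
k=16  0001
1101
0001
1011
1001
k=17  0110
1111
0001
1011
1001
k=18  0110
1111
0001
1001
1110
k=19  0110
1111
0101
0111
1010
k=20  0111
1100
0100
0111
1010
k=21  0111
1100
1100
1011
0010
k=22  0000
1110
1100
1011
0010
k=23  0111
1100
1100
1011
0010
k=24  1111
0000
0100
1011
0010

9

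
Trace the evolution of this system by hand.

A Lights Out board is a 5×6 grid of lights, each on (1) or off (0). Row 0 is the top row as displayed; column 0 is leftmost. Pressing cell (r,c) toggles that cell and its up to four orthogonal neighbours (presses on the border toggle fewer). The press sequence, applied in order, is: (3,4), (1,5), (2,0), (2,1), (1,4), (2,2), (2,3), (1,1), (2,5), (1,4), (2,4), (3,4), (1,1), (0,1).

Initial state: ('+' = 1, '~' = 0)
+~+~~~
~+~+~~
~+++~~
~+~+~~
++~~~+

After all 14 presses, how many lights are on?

0) +~+~~~
~+~+~~
~+++~~
~+~+~~
++~~~+
1) +~+~~~
~+~+~~
~++++~
~+~~++
++~~++
2) +~+~~+
~+~+++
~+++++
~+~~++
++~~++
3) +~+~~+
++~+++
+~++++
++~~++
++~~++
4) +~+~~+
+~~+++
~+~+++
+~~~++
++~~++
5) +~+~++
+~~~~~
~+~+~+
+~~~++
++~~++
6) +~+~++
+~+~~~
~~+~~+
+~+~++
++~~++
7) +~+~++
+~++~~
~~~+++
+~++++
++~~++
8) +++~++
~+~+~~
~+~+++
+~++++
++~~++
9) +++~++
~+~+~+
~+~+~~
+~+++~
++~~++
10) +++~~+
~+~~+~
~+~++~
+~+++~
++~~++
11) +++~~+
~+~~~~
~+~~~+
+~++~~
++~~++
12) +++~~+
~+~~~~
~+~~++
+~+~++
++~~~+
13) +~+~~+
+~+~~~
~~~~++
+~+~++
++~~~+
14) ~+~~~+
+++~~~
~~~~++
+~+~++
++~~~+

14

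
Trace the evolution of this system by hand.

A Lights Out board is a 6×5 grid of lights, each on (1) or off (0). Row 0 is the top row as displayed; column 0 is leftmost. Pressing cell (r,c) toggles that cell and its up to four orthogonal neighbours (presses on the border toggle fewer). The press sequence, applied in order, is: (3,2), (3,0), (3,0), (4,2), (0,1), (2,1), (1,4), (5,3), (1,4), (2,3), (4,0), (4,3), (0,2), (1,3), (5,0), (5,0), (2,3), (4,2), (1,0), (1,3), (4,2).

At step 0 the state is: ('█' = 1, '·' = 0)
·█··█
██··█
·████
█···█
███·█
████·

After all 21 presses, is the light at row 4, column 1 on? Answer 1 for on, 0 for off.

[0] ·█··█
██··█
·████
█···█
███·█
████·
[1] ·█··█
██··█
·█·██
█████
██··█
████·
[2] ·█··█
██··█
██·██
··███
·█··█
████·
[3] ·█··█
██··█
·█·██
█████
██··█
████·
[4] ·█··█
██··█
·█·██
██·██
█·███
██·█·
[5] █·█·█
█···█
·█·██
██·██
█·███
██·█·
[6] █·█·█
██··█
█·███
█··██
█·███
██·█·
[7] █·█··
██·█·
█·██·
█··██
█·███
██·█·
[8] █·█··
██·█·
█·██·
█··██
█·█·█
███·█
[9] █·█·█
██··█
█·███
█··██
█·█·█
███·█
[10] █·█·█
██·██
█····
█···█
█·█·█
███·█
[11] █·█·█
██·██
█····
····█
·██·█
·██·█
[12] █·█·█
██·██
█····
···██
·█·█·
·████
[13] ██·██
█████
█····
···██
·█·█·
·████
[14] ██··█
██···
█··█·
···██
·█·█·
·████
[15] ██··█
██···
█··█·
···██
██·█·
█·███
[16] ██··█
██···
█··█·
···██
·█·█·
·████
[17] ██··█
██·█·
█·█·█
····█
·█·█·
·████
[18] ██··█
██·█·
█·█·█
··█·█
··█··
·█·██
[19] ·█··█
···█·
··█·█
··█·█
··█··
·█·██
[20] ·█·██
··█·█
··███
··█·█
··█··
·█·██
[21] ·█·██
··█·█
··███
····█
·█·█·
·████

1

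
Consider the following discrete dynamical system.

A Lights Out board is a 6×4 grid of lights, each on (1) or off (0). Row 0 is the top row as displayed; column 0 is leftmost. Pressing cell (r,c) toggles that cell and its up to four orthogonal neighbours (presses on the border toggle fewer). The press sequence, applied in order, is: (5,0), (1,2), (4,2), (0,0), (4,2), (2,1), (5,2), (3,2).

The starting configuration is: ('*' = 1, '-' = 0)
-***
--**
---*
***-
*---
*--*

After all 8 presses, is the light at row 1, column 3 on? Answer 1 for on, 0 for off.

0) -***
--**
---*
***-
*---
*--*
1) -***
--**
---*
***-
----
-*-*
2) -*-*
-*--
--**
***-
----
-*-*
3) -*-*
-*--
--**
**--
-***
-***
4) *--*
**--
--**
**--
-***
-***
5) *--*
**--
--**
***-
----
-*-*
6) *--*
*---
**-*
*-*-
----
-*-*
7) *--*
*---
**-*
*-*-
--*-
--*-
8) *--*
*---
****
**-*
----
--*-

0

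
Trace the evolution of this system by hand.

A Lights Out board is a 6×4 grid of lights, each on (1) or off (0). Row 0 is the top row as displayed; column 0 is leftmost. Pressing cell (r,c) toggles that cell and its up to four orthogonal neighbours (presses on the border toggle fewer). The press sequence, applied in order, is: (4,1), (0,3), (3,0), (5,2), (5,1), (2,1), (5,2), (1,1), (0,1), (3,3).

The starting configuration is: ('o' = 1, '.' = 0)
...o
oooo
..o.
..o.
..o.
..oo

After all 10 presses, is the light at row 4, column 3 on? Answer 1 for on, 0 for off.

k=0  ...o
oooo
..o.
..o.
..o.
..oo
k=1  ...o
oooo
..o.
.oo.
oo..
.ooo
k=2  ..o.
ooo.
..o.
.oo.
oo..
.ooo
k=3  ..o.
ooo.
o.o.
o.o.
.o..
.ooo
k=4  ..o.
ooo.
o.o.
o.o.
.oo.
....
k=5  ..o.
ooo.
o.o.
o.o.
..o.
ooo.
k=6  ..o.
o.o.
.o..
ooo.
..o.
ooo.
k=7  ..o.
o.o.
.o..
ooo.
....
o..o
k=8  .oo.
.o..
....
ooo.
....
o..o
k=9  o...
....
....
ooo.
....
o..o
k=10  o...
....
...o
oo.o
...o
o..o

1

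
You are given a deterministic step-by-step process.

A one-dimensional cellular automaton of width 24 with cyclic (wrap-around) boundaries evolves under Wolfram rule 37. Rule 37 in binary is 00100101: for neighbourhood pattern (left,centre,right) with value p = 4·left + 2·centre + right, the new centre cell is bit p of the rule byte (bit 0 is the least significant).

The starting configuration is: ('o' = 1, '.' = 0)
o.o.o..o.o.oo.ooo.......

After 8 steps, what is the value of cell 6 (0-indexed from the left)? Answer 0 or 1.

0) o.o.o..o.o.oo.ooo.......
1) ooooo..oooo..o....ooooo.
2) .............o.oo......o
3) .ooooooooooo.oo...oooo.o
4) o...........o...o.....oo
5) ..ooooooooo.o.o.o.ooo...
6) o..........ooooooo....oo
7) ..oooooooo.........oo...
8) o..........ooooooo....oo

0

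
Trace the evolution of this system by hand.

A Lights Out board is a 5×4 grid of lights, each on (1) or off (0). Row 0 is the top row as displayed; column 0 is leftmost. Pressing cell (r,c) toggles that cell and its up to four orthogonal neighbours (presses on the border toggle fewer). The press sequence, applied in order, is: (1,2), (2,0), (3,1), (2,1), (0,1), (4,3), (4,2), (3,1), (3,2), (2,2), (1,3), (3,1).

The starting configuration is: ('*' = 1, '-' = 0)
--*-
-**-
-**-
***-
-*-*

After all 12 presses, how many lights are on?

12

gen 0: --*-
-**-
-**-
***-
-*-*
gen 1: ----
---*
-*--
***-
-*-*
gen 2: ----
*--*
*---
-**-
-*-*
gen 3: ----
*--*
**--
*---
---*
gen 4: ----
**-*
--*-
**--
---*
gen 5: ***-
*--*
--*-
**--
---*
gen 6: ***-
*--*
--*-
**-*
--*-
gen 7: ***-
*--*
--*-
****
-*-*
gen 8: ***-
*--*
-**-
---*
---*
gen 9: ***-
*--*
-*--
-**-
--**
gen 10: ***-
*-**
--**
-*--
--**
gen 11: ****
*---
--*-
-*--
--**
gen 12: ****
*---
-**-
*-*-
-***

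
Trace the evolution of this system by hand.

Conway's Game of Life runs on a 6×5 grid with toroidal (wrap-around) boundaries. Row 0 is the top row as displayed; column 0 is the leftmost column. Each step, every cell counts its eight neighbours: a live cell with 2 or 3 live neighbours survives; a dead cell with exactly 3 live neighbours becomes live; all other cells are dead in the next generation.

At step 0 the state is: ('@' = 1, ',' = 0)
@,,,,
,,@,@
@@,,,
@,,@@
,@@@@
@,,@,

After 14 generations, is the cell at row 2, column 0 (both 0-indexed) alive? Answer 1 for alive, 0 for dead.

[0] @,,,,
,,@,@
@@,,,
@,,@@
,@@@@
@,,@,
[1] @@,@,
,,,,@
,@@,,
,,,,,
,@,,,
@,,@,
[2] @@@@,
,,,@@
,,,,,
,@@,,
,,,,,
@,,,,
[3] @@@@,
@@,@@
,,@@,
,,,,,
,@,,,
@,@,@
[4] ,,,,,
,,,,,
@@@@,
,,@,,
@@,,,
,,,,@
[5] ,,,,,
,@@,,
,@@@,
,,,@@
@@,,,
@,,,,
[6] ,@,,,
,@,@,
@@,,@
,,,@@
@@,,,
@@,,,
[7] ,@,,,
,@,,@
,@,,,
,,@@,
,@@,,
,,@,,
[8] @@@,,
,@@,,
@@,@,
,,,@,
,@,,,
,,@,,
[9] @,,@,
,,,@@
@@,@@
@@,,@
,,@,,
@,@,,
[10] @@@@,
,@,,,
,@,,,
,,,,,
,,@@@
,,@@@
[11] @,,,,
,,,,,
,,,,,
,,@@,
,,@,@
,,,,,
[12] ,,,,,
,,,,,
,,,,,
,,@@,
,,@,,
,,,,,
[13] ,,,,,
,,,,,
,,,,,
,,@@,
,,@@,
,,,,,
[14] ,,,,,
,,,,,
,,,,,
,,@@,
,,@@,
,,,,,

0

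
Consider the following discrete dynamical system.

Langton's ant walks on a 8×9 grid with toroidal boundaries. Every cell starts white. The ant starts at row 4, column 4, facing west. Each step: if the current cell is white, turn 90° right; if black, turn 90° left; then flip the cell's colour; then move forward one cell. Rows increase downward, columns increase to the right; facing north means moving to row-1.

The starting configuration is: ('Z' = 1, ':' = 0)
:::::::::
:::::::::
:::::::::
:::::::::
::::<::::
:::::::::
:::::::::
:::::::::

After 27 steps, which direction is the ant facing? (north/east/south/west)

south

gen 0: :::::::::
:::::::::
:::::::::
:::::::::
::::<::::
:::::::::
:::::::::
:::::::::
gen 1: :::::::::
:::::::::
:::::::::
::::^::::
::::Z::::
:::::::::
:::::::::
:::::::::
gen 2: :::::::::
:::::::::
:::::::::
::::Z>:::
::::Z::::
:::::::::
:::::::::
:::::::::
gen 3: :::::::::
:::::::::
:::::::::
::::ZZ:::
::::Zv:::
:::::::::
:::::::::
:::::::::
gen 4: :::::::::
:::::::::
:::::::::
::::ZZ:::
::::<Z:::
:::::::::
:::::::::
:::::::::
gen 5: :::::::::
:::::::::
:::::::::
::::ZZ:::
:::::Z:::
::::v::::
:::::::::
:::::::::
gen 6: :::::::::
:::::::::
:::::::::
::::ZZ:::
:::::Z:::
:::<Z::::
:::::::::
:::::::::
gen 7: :::::::::
:::::::::
:::::::::
::::ZZ:::
:::^:Z:::
:::ZZ::::
:::::::::
:::::::::
gen 8: :::::::::
:::::::::
:::::::::
::::ZZ:::
:::Z>Z:::
:::ZZ::::
:::::::::
:::::::::
gen 9: :::::::::
:::::::::
:::::::::
::::ZZ:::
:::ZZZ:::
:::Zv::::
:::::::::
:::::::::
gen 10: :::::::::
:::::::::
:::::::::
::::ZZ:::
:::ZZZ:::
:::Z:>:::
:::::::::
:::::::::
gen 11: :::::::::
:::::::::
:::::::::
::::ZZ:::
:::ZZZ:::
:::Z:Z:::
:::::v:::
:::::::::
gen 12: :::::::::
:::::::::
:::::::::
::::ZZ:::
:::ZZZ:::
:::Z:Z:::
::::<Z:::
:::::::::
gen 13: :::::::::
:::::::::
:::::::::
::::ZZ:::
:::ZZZ:::
:::Z^Z:::
::::ZZ:::
:::::::::
gen 14: :::::::::
:::::::::
:::::::::
::::ZZ:::
:::ZZZ:::
:::ZZ>:::
::::ZZ:::
:::::::::
gen 15: :::::::::
:::::::::
:::::::::
::::ZZ:::
:::ZZ^:::
:::ZZ::::
::::ZZ:::
:::::::::
gen 16: :::::::::
:::::::::
:::::::::
::::ZZ:::
:::Z<::::
:::ZZ::::
::::ZZ:::
:::::::::
gen 17: :::::::::
:::::::::
:::::::::
::::ZZ:::
:::Z:::::
:::Zv::::
::::ZZ:::
:::::::::
gen 18: :::::::::
:::::::::
:::::::::
::::ZZ:::
:::Z:::::
:::Z:>:::
::::ZZ:::
:::::::::
gen 19: :::::::::
:::::::::
:::::::::
::::ZZ:::
:::Z:::::
:::Z:Z:::
::::Zv:::
:::::::::
gen 20: :::::::::
:::::::::
:::::::::
::::ZZ:::
:::Z:::::
:::Z:Z:::
::::Z:>::
:::::::::
gen 21: :::::::::
:::::::::
:::::::::
::::ZZ:::
:::Z:::::
:::Z:Z:::
::::Z:Z::
::::::v::
gen 22: :::::::::
:::::::::
:::::::::
::::ZZ:::
:::Z:::::
:::Z:Z:::
::::Z:Z::
:::::<Z::
gen 23: :::::::::
:::::::::
:::::::::
::::ZZ:::
:::Z:::::
:::Z:Z:::
::::Z^Z::
:::::ZZ::
gen 24: :::::::::
:::::::::
:::::::::
::::ZZ:::
:::Z:::::
:::Z:Z:::
::::ZZ>::
:::::ZZ::
gen 25: :::::::::
:::::::::
:::::::::
::::ZZ:::
:::Z:::::
:::Z:Z^::
::::ZZ:::
:::::ZZ::
gen 26: :::::::::
:::::::::
:::::::::
::::ZZ:::
:::Z:::::
:::Z:ZZ>:
::::ZZ:::
:::::ZZ::
gen 27: :::::::::
:::::::::
:::::::::
::::ZZ:::
:::Z:::::
:::Z:ZZZ:
::::ZZ:v:
:::::ZZ::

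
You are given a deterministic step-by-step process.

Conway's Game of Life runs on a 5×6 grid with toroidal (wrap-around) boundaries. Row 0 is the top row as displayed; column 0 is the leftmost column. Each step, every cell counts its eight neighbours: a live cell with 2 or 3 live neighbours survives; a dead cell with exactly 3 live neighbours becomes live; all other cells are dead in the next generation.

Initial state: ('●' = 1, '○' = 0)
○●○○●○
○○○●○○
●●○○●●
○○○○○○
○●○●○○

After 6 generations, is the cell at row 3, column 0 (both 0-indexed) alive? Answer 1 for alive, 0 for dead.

gen 0: ○●○○●○
○○○●○○
●●○○●●
○○○○○○
○●○●○○
gen 1: ○○○●●○
○●●●○○
●○○○●●
○●●○●●
○○●○○○
gen 2: ○●○○●○
●●●○○○
○○○○○○
○●●○●○
○●●○○●
gen 3: ○○○●○●
●●●○○○
●○○●○○
●●●●○○
○○○○●●
gen 4: ○●●●○●
●●●●●●
○○○●○●
●●●●○○
○●○○○●
gen 5: ○○○○○○
○○○○○○
○○○○○○
○●○●○●
○○○○○●
gen 6: ○○○○○○
○○○○○○
○○○○○○
●○○○●○
●○○○●○

1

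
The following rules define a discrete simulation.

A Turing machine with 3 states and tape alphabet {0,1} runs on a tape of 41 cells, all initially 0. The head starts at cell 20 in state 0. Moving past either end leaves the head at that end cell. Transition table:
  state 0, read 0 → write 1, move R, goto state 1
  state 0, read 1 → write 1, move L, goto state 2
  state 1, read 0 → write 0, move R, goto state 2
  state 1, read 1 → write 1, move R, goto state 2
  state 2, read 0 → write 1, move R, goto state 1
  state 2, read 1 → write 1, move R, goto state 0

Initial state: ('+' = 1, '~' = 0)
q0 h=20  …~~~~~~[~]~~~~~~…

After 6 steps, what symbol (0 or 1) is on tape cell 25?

0

[0] q0 h=20  …~~~~~~[~]~~~~~~…
[1] q1 h=21  …~~~~~+[~]~~~~~~…
[2] q2 h=22  …~~~~+~[~]~~~~~~…
[3] q1 h=23  …~~~+~+[~]~~~~~~…
[4] q2 h=24  …~~+~+~[~]~~~~~~…
[5] q1 h=25  …~+~+~+[~]~~~~~~…
[6] q2 h=26  …+~+~+~[~]~~~~~~…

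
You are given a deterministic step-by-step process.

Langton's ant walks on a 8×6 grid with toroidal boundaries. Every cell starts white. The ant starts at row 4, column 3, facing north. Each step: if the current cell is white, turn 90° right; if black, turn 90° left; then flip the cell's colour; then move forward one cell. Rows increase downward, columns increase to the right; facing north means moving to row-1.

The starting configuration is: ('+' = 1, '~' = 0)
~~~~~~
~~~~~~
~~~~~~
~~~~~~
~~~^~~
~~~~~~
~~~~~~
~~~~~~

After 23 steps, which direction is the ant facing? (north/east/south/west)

step 0: ~~~~~~
~~~~~~
~~~~~~
~~~~~~
~~~^~~
~~~~~~
~~~~~~
~~~~~~
step 1: ~~~~~~
~~~~~~
~~~~~~
~~~~~~
~~~+>~
~~~~~~
~~~~~~
~~~~~~
step 2: ~~~~~~
~~~~~~
~~~~~~
~~~~~~
~~~++~
~~~~v~
~~~~~~
~~~~~~
step 3: ~~~~~~
~~~~~~
~~~~~~
~~~~~~
~~~++~
~~~<+~
~~~~~~
~~~~~~
step 4: ~~~~~~
~~~~~~
~~~~~~
~~~~~~
~~~^+~
~~~++~
~~~~~~
~~~~~~
step 5: ~~~~~~
~~~~~~
~~~~~~
~~~~~~
~~<~+~
~~~++~
~~~~~~
~~~~~~
step 6: ~~~~~~
~~~~~~
~~~~~~
~~^~~~
~~+~+~
~~~++~
~~~~~~
~~~~~~
step 7: ~~~~~~
~~~~~~
~~~~~~
~~+>~~
~~+~+~
~~~++~
~~~~~~
~~~~~~
step 8: ~~~~~~
~~~~~~
~~~~~~
~~++~~
~~+v+~
~~~++~
~~~~~~
~~~~~~
step 9: ~~~~~~
~~~~~~
~~~~~~
~~++~~
~~<++~
~~~++~
~~~~~~
~~~~~~
step 10: ~~~~~~
~~~~~~
~~~~~~
~~++~~
~~~++~
~~v++~
~~~~~~
~~~~~~
step 11: ~~~~~~
~~~~~~
~~~~~~
~~++~~
~~~++~
~<+++~
~~~~~~
~~~~~~
step 12: ~~~~~~
~~~~~~
~~~~~~
~~++~~
~^~++~
~++++~
~~~~~~
~~~~~~
step 13: ~~~~~~
~~~~~~
~~~~~~
~~++~~
~+>++~
~++++~
~~~~~~
~~~~~~
step 14: ~~~~~~
~~~~~~
~~~~~~
~~++~~
~++++~
~+v++~
~~~~~~
~~~~~~
step 15: ~~~~~~
~~~~~~
~~~~~~
~~++~~
~++++~
~+~>+~
~~~~~~
~~~~~~
step 16: ~~~~~~
~~~~~~
~~~~~~
~~++~~
~++^+~
~+~~+~
~~~~~~
~~~~~~
step 17: ~~~~~~
~~~~~~
~~~~~~
~~++~~
~+<~+~
~+~~+~
~~~~~~
~~~~~~
step 18: ~~~~~~
~~~~~~
~~~~~~
~~++~~
~+~~+~
~+v~+~
~~~~~~
~~~~~~
step 19: ~~~~~~
~~~~~~
~~~~~~
~~++~~
~+~~+~
~<+~+~
~~~~~~
~~~~~~
step 20: ~~~~~~
~~~~~~
~~~~~~
~~++~~
~+~~+~
~~+~+~
~v~~~~
~~~~~~
step 21: ~~~~~~
~~~~~~
~~~~~~
~~++~~
~+~~+~
~~+~+~
<+~~~~
~~~~~~
step 22: ~~~~~~
~~~~~~
~~~~~~
~~++~~
~+~~+~
^~+~+~
++~~~~
~~~~~~
step 23: ~~~~~~
~~~~~~
~~~~~~
~~++~~
~+~~+~
+>+~+~
++~~~~
~~~~~~

east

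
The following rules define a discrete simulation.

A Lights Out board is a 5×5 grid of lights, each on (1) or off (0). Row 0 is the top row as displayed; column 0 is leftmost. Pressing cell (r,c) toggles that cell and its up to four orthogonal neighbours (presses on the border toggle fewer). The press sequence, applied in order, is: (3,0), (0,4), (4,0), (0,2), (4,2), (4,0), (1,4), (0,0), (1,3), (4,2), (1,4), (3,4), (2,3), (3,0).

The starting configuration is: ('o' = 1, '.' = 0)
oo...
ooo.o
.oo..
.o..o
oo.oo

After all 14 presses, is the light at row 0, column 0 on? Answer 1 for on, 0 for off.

[0] oo...
ooo.o
.oo..
.o..o
oo.oo
[1] oo...
ooo.o
ooo..
o...o
.o.oo
[2] oo.oo
ooo..
ooo..
o...o
.o.oo
[3] oo.oo
ooo..
ooo..
....o
o..oo
[4] o.o.o
oo...
ooo..
....o
o..oo
[5] o.o.o
oo...
ooo..
..o.o
ooo.o
[6] o.o.o
oo...
ooo..
o.o.o
..o.o
[7] o.o..
oo.oo
ooo.o
o.o.o
..o.o
[8] .oo..
.o.oo
ooo.o
o.o.o
..o.o
[9] .ooo.
.oo..
ooooo
o.o.o
..o.o
[10] .ooo.
.oo..
ooooo
o...o
.o.oo
[11] .oooo
.oooo
oooo.
o...o
.o.oo
[12] .oooo
.oooo
ooooo
o..o.
.o.o.
[13] .oooo
.oo.o
oo...
o....
.o.o.
[14] .oooo
.oo.o
.o...
.o...
oo.o.

0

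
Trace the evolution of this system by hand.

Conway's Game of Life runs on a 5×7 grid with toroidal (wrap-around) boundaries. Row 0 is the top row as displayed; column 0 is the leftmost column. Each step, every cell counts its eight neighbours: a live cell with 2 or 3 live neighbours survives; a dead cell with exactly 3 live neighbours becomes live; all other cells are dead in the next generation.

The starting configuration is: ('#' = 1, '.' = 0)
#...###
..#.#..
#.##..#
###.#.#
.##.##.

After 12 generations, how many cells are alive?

9

[0] #...###
..#.#..
#.##..#
###.#.#
.##.##.
[1] #.#...#
..#.#..
....#.#
....#..
..#....
[2] ..#....
##....#
....#..
...#.#.
.#.#...
[3] ..#....
##.....
#...###
..##...
...##..
[4] .###...
##...#.
#.#####
..#...#
....#..
[5] #####..
.....#.
..###..
###...#
.#.....
[6] #####..
.....#.
#.#####
#......
......#
[7] #######
.......
##.###.
##.##..
..##..#
[8] ##..###
.......
##.#.##
.......
.......
[9] #....##
..#....
#.....#
#.....#
#....##
[10] ##...#.
.#...#.
##....#
.#.....
.#.....
[11] ###...#
..#..#.
.##...#
.##....
.##....
[12] #..#..#
...#.#.
#..#...
...#...
...#...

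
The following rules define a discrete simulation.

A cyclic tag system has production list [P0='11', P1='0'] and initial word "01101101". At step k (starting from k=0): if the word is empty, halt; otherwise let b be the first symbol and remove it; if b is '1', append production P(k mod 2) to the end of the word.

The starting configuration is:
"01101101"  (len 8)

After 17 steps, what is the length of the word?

[0] "01101101"  (len 8)
[1] "1101101"  (len 7)
[2] "1011010"  (len 7)
[3] "01101011"  (len 8)
[4] "1101011"  (len 7)
[5] "10101111"  (len 8)
[6] "01011110"  (len 8)
[7] "1011110"  (len 7)
[8] "0111100"  (len 7)
[9] "111100"  (len 6)
[10] "111000"  (len 6)
[11] "1100011"  (len 7)
[12] "1000110"  (len 7)
[13] "00011011"  (len 8)
[14] "0011011"  (len 7)
[15] "011011"  (len 6)
[16] "11011"  (len 5)
[17] "101111"  (len 6)

6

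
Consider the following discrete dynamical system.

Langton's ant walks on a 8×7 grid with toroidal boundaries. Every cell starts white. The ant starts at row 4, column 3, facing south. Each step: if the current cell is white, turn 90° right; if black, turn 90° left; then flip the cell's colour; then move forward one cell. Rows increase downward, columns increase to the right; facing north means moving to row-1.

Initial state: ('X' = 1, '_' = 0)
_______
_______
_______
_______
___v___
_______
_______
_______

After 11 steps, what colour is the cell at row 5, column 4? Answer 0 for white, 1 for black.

1

gen 0: _______
_______
_______
_______
___v___
_______
_______
_______
gen 1: _______
_______
_______
_______
__<X___
_______
_______
_______
gen 2: _______
_______
_______
__^____
__XX___
_______
_______
_______
gen 3: _______
_______
_______
__X>___
__XX___
_______
_______
_______
gen 4: _______
_______
_______
__XX___
__Xv___
_______
_______
_______
gen 5: _______
_______
_______
__XX___
__X_>__
_______
_______
_______
gen 6: _______
_______
_______
__XX___
__X_X__
____v__
_______
_______
gen 7: _______
_______
_______
__XX___
__X_X__
___<X__
_______
_______
gen 8: _______
_______
_______
__XX___
__X^X__
___XX__
_______
_______
gen 9: _______
_______
_______
__XX___
__XX>__
___XX__
_______
_______
gen 10: _______
_______
_______
__XX^__
__XX___
___XX__
_______
_______
gen 11: _______
_______
_______
__XXX>_
__XX___
___XX__
_______
_______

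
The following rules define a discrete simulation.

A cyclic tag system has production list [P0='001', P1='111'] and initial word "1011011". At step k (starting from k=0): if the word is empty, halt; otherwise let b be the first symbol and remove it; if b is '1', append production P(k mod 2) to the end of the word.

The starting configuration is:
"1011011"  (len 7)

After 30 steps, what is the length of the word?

gen 0: "1011011"  (len 7)
gen 1: "011011001"  (len 9)
gen 2: "11011001"  (len 8)
gen 3: "1011001001"  (len 10)
gen 4: "011001001111"  (len 12)
gen 5: "11001001111"  (len 11)
gen 6: "1001001111111"  (len 13)
gen 7: "001001111111001"  (len 15)
gen 8: "01001111111001"  (len 14)
gen 9: "1001111111001"  (len 13)
gen 10: "001111111001111"  (len 15)
gen 11: "01111111001111"  (len 14)
gen 12: "1111111001111"  (len 13)
gen 13: "111111001111001"  (len 15)
gen 14: "11111001111001111"  (len 17)
gen 15: "1111001111001111001"  (len 19)
gen 16: "111001111001111001111"  (len 21)
gen 17: "11001111001111001111001"  (len 23)
gen 18: "1001111001111001111001111"  (len 25)
gen 19: "001111001111001111001111001"  (len 27)
gen 20: "01111001111001111001111001"  (len 26)
gen 21: "1111001111001111001111001"  (len 25)
gen 22: "111001111001111001111001111"  (len 27)
gen 23: "11001111001111001111001111001"  (len 29)
gen 24: "1001111001111001111001111001111"  (len 31)
gen 25: "001111001111001111001111001111001"  (len 33)
gen 26: "01111001111001111001111001111001"  (len 32)
gen 27: "1111001111001111001111001111001"  (len 31)
gen 28: "111001111001111001111001111001111"  (len 33)
gen 29: "11001111001111001111001111001111001"  (len 35)
gen 30: "1001111001111001111001111001111001111"  (len 37)

37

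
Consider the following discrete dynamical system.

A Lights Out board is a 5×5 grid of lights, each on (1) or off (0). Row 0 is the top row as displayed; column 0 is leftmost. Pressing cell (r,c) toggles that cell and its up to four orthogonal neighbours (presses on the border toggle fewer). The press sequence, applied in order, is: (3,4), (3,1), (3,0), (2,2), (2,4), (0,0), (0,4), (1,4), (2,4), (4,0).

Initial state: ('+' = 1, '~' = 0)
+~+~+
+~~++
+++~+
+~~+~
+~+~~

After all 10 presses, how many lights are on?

13

k=0  +~+~+
+~~++
+++~+
+~~+~
+~+~~
k=1  +~+~+
+~~++
+++~~
+~~~+
+~+~+
k=2  +~+~+
+~~++
+~+~~
~++~+
+++~+
k=3  +~+~+
+~~++
~~+~~
+~+~+
~++~+
k=4  +~+~+
+~+++
~+~+~
+~~~+
~++~+
k=5  +~+~+
+~++~
~+~~+
+~~~~
~++~+
k=6  ~++~+
~~++~
~+~~+
+~~~~
~++~+
k=7  ~+++~
~~+++
~+~~+
+~~~~
~++~+
k=8  ~++++
~~+~~
~+~~~
+~~~~
~++~+
k=9  ~++++
~~+~+
~+~++
+~~~+
~++~+
k=10  ~++++
~~+~+
~+~++
~~~~+
+~+~+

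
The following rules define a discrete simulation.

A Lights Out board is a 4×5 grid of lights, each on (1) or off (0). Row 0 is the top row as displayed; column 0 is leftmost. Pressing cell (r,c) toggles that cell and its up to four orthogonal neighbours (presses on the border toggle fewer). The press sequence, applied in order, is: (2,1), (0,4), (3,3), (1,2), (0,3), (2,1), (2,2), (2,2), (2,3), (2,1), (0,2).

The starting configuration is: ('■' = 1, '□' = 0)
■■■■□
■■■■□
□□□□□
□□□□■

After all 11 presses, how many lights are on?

11

step 0: ■■■■□
■■■■□
□□□□□
□□□□■
step 1: ■■■■□
■□■■□
■■■□□
□■□□■
step 2: ■■■□■
■□■■■
■■■□□
□■□□■
step 3: ■■■□■
■□■■■
■■■■□
□■■■□
step 4: ■■□□■
■■□□■
■■□■□
□■■■□
step 5: ■■■■□
■■□■■
■■□■□
□■■■□
step 6: ■■■■□
■□□■■
□□■■□
□□■■□
step 7: ■■■■□
■□■■■
□■□□□
□□□■□
step 8: ■■■■□
■□□■■
□□■■□
□□■■□
step 9: ■■■■□
■□□□■
□□□□■
□□■□□
step 10: ■■■■□
■■□□■
■■■□■
□■■□□
step 11: ■□□□□
■■■□■
■■■□■
□■■□□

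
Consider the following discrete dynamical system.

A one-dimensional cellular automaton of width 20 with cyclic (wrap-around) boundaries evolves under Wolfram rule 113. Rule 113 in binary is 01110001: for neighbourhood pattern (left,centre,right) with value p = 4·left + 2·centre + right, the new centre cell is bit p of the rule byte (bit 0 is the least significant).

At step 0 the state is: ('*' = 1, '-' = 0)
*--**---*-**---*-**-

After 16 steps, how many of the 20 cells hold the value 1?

10

0) *--**---*-**---*-**-
1) -*--***--*-***--*-**
2) *-*---**--*--**--*-*
3) **-**--**--*--**--*-
4) -**-**--**--*--**--*
5) *-**-**--**--*--**--
6) -*-**-**--**--*--**-
7) --*-**-**--**--*--**
8) *--*-**-**--**--*--*
9) **--*-**-**--**--*--
10) -**--*-**-**--**--*-
11) --**--*-**-**--**--*
12) *--**--*-**-**--**--
13) -*--**--*-**-**--**-
14) --*--**--*-**-**--**
15) *--*--**--*-**-**--*
16) **--*--**--*-**-**--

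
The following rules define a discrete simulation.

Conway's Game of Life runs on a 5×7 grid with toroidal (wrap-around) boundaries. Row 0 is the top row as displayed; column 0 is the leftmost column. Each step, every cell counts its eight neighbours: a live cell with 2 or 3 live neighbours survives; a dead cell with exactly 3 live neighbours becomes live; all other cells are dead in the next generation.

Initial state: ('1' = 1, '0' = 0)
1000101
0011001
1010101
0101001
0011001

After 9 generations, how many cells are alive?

0) 1000101
0011001
1010101
0101001
0011001
1) 1100101
0010100
0000101
0100101
0111101
2) 0000101
0100101
1000100
0100101
0000101
3) 0001101
0001101
0101101
0001101
0001101
4) 1010001
0000001
0000001
0000001
1010001
5) 0000010
0000011
1000011
0000011
0000010
6) 0000110
1000100
1000100
1000100
0000110
7) 0001001
0001101
1101111
0001101
0001001
8) 1011001
0000000
0000000
0000000
1011001
9) 1011001
0000000
0000000
0000000
1011001

8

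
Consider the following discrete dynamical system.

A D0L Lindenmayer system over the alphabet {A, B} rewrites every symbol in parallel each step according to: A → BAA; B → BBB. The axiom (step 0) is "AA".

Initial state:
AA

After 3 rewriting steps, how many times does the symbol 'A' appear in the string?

t=0: AA
t=1: BAABAA
t=2: BBBBAABAABBBBAABAA
t=3: BBBBBBBBBBBBBAABAABBBBAABAABBBBBBBBBBBBBAABAABBBBAABAA

16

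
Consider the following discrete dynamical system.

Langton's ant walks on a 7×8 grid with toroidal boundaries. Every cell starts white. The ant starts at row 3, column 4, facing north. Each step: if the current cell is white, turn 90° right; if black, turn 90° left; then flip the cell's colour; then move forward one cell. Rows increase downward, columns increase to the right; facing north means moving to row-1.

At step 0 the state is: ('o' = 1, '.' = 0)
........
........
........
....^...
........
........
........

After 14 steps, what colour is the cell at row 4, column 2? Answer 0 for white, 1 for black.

gen 0: ........
........
........
....^...
........
........
........
gen 1: ........
........
........
....o>..
........
........
........
gen 2: ........
........
........
....oo..
.....v..
........
........
gen 3: ........
........
........
....oo..
....<o..
........
........
gen 4: ........
........
........
....^o..
....oo..
........
........
gen 5: ........
........
........
...<.o..
....oo..
........
........
gen 6: ........
........
...^....
...o.o..
....oo..
........
........
gen 7: ........
........
...o>...
...o.o..
....oo..
........
........
gen 8: ........
........
...oo...
...ovo..
....oo..
........
........
gen 9: ........
........
...oo...
...<oo..
....oo..
........
........
gen 10: ........
........
...oo...
....oo..
...voo..
........
........
gen 11: ........
........
...oo...
....oo..
..<ooo..
........
........
gen 12: ........
........
...oo...
..^.oo..
..oooo..
........
........
gen 13: ........
........
...oo...
..o>oo..
..oooo..
........
........
gen 14: ........
........
...oo...
..oooo..
..ovoo..
........
........

1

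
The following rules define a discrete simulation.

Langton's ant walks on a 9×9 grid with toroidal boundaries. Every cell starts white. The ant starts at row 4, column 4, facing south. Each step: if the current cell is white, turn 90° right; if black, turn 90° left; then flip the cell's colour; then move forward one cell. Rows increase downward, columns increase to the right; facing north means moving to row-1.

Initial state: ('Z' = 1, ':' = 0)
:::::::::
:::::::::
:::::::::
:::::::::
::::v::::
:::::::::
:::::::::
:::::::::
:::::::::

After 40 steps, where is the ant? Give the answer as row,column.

gen 0: :::::::::
:::::::::
:::::::::
:::::::::
::::v::::
:::::::::
:::::::::
:::::::::
:::::::::
gen 1: :::::::::
:::::::::
:::::::::
:::::::::
:::<Z::::
:::::::::
:::::::::
:::::::::
:::::::::
gen 2: :::::::::
:::::::::
:::::::::
:::^:::::
:::ZZ::::
:::::::::
:::::::::
:::::::::
:::::::::
gen 3: :::::::::
:::::::::
:::::::::
:::Z>::::
:::ZZ::::
:::::::::
:::::::::
:::::::::
:::::::::
gen 4: :::::::::
:::::::::
:::::::::
:::ZZ::::
:::Zv::::
:::::::::
:::::::::
:::::::::
:::::::::
gen 5: :::::::::
:::::::::
:::::::::
:::ZZ::::
:::Z:>:::
:::::::::
:::::::::
:::::::::
:::::::::
gen 6: :::::::::
:::::::::
:::::::::
:::ZZ::::
:::Z:Z:::
:::::v:::
:::::::::
:::::::::
:::::::::
gen 7: :::::::::
:::::::::
:::::::::
:::ZZ::::
:::Z:Z:::
::::<Z:::
:::::::::
:::::::::
:::::::::
gen 8: :::::::::
:::::::::
:::::::::
:::ZZ::::
:::Z^Z:::
::::ZZ:::
:::::::::
:::::::::
:::::::::
gen 9: :::::::::
:::::::::
:::::::::
:::ZZ::::
:::ZZ>:::
::::ZZ:::
:::::::::
:::::::::
:::::::::
gen 10: :::::::::
:::::::::
:::::::::
:::ZZ^:::
:::ZZ::::
::::ZZ:::
:::::::::
:::::::::
:::::::::
gen 11: :::::::::
:::::::::
:::::::::
:::ZZZ>::
:::ZZ::::
::::ZZ:::
:::::::::
:::::::::
:::::::::
gen 12: :::::::::
:::::::::
:::::::::
:::ZZZZ::
:::ZZ:v::
::::ZZ:::
:::::::::
:::::::::
:::::::::
gen 13: :::::::::
:::::::::
:::::::::
:::ZZZZ::
:::ZZ<Z::
::::ZZ:::
:::::::::
:::::::::
:::::::::
gen 14: :::::::::
:::::::::
:::::::::
:::ZZ^Z::
:::ZZZZ::
::::ZZ:::
:::::::::
:::::::::
:::::::::
gen 15: :::::::::
:::::::::
:::::::::
:::Z<:Z::
:::ZZZZ::
::::ZZ:::
:::::::::
:::::::::
:::::::::
gen 16: :::::::::
:::::::::
:::::::::
:::Z::Z::
:::ZvZZ::
::::ZZ:::
:::::::::
:::::::::
:::::::::
gen 17: :::::::::
:::::::::
:::::::::
:::Z::Z::
:::Z:>Z::
::::ZZ:::
:::::::::
:::::::::
:::::::::
gen 18: :::::::::
:::::::::
:::::::::
:::Z:^Z::
:::Z::Z::
::::ZZ:::
:::::::::
:::::::::
:::::::::
gen 19: :::::::::
:::::::::
:::::::::
:::Z:Z>::
:::Z::Z::
::::ZZ:::
:::::::::
:::::::::
:::::::::
gen 20: :::::::::
:::::::::
::::::^::
:::Z:Z:::
:::Z::Z::
::::ZZ:::
:::::::::
:::::::::
:::::::::
gen 21: :::::::::
:::::::::
::::::Z>:
:::Z:Z:::
:::Z::Z::
::::ZZ:::
:::::::::
:::::::::
:::::::::
gen 22: :::::::::
:::::::::
::::::ZZ:
:::Z:Z:v:
:::Z::Z::
::::ZZ:::
:::::::::
:::::::::
:::::::::
gen 23: :::::::::
:::::::::
::::::ZZ:
:::Z:Z<Z:
:::Z::Z::
::::ZZ:::
:::::::::
:::::::::
:::::::::
gen 24: :::::::::
:::::::::
::::::^Z:
:::Z:ZZZ:
:::Z::Z::
::::ZZ:::
:::::::::
:::::::::
:::::::::
gen 25: :::::::::
:::::::::
:::::<:Z:
:::Z:ZZZ:
:::Z::Z::
::::ZZ:::
:::::::::
:::::::::
:::::::::
gen 26: :::::::::
:::::^:::
:::::Z:Z:
:::Z:ZZZ:
:::Z::Z::
::::ZZ:::
:::::::::
:::::::::
:::::::::
gen 27: :::::::::
:::::Z>::
:::::Z:Z:
:::Z:ZZZ:
:::Z::Z::
::::ZZ:::
:::::::::
:::::::::
:::::::::
gen 28: :::::::::
:::::ZZ::
:::::ZvZ:
:::Z:ZZZ:
:::Z::Z::
::::ZZ:::
:::::::::
:::::::::
:::::::::
gen 29: :::::::::
:::::ZZ::
:::::<ZZ:
:::Z:ZZZ:
:::Z::Z::
::::ZZ:::
:::::::::
:::::::::
:::::::::
gen 30: :::::::::
:::::ZZ::
::::::ZZ:
:::Z:vZZ:
:::Z::Z::
::::ZZ:::
:::::::::
:::::::::
:::::::::
gen 31: :::::::::
:::::ZZ::
::::::ZZ:
:::Z::>Z:
:::Z::Z::
::::ZZ:::
:::::::::
:::::::::
:::::::::
gen 32: :::::::::
:::::ZZ::
::::::^Z:
:::Z:::Z:
:::Z::Z::
::::ZZ:::
:::::::::
:::::::::
:::::::::
gen 33: :::::::::
:::::ZZ::
:::::<:Z:
:::Z:::Z:
:::Z::Z::
::::ZZ:::
:::::::::
:::::::::
:::::::::
gen 34: :::::::::
:::::^Z::
:::::Z:Z:
:::Z:::Z:
:::Z::Z::
::::ZZ:::
:::::::::
:::::::::
:::::::::
gen 35: :::::::::
::::<:Z::
:::::Z:Z:
:::Z:::Z:
:::Z::Z::
::::ZZ:::
:::::::::
:::::::::
:::::::::
gen 36: ::::^::::
::::Z:Z::
:::::Z:Z:
:::Z:::Z:
:::Z::Z::
::::ZZ:::
:::::::::
:::::::::
:::::::::
gen 37: ::::Z>:::
::::Z:Z::
:::::Z:Z:
:::Z:::Z:
:::Z::Z::
::::ZZ:::
:::::::::
:::::::::
:::::::::
gen 38: ::::ZZ:::
::::ZvZ::
:::::Z:Z:
:::Z:::Z:
:::Z::Z::
::::ZZ:::
:::::::::
:::::::::
:::::::::
gen 39: ::::ZZ:::
::::<ZZ::
:::::Z:Z:
:::Z:::Z:
:::Z::Z::
::::ZZ:::
:::::::::
:::::::::
:::::::::
gen 40: ::::ZZ:::
:::::ZZ::
::::vZ:Z:
:::Z:::Z:
:::Z::Z::
::::ZZ:::
:::::::::
:::::::::
:::::::::

2,4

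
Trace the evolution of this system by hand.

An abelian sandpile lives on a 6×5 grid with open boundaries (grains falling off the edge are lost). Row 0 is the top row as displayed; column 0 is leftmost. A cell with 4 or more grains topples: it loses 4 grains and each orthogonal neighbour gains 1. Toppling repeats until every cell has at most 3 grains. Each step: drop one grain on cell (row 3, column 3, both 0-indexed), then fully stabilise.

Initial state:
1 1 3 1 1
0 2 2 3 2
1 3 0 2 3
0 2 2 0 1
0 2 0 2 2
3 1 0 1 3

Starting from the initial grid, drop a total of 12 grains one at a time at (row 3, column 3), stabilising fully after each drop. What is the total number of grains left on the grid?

50

step 0: 1 1 3 1 1
0 2 2 3 2
1 3 0 2 3
0 2 2 0 1
0 2 0 2 2
3 1 0 1 3
step 1: 1 1 3 1 1
0 2 2 3 2
1 3 0 2 3
0 2 2 1 1
0 2 0 2 2
3 1 0 1 3
step 2: 1 1 3 1 1
0 2 2 3 2
1 3 0 2 3
0 2 2 2 1
0 2 0 2 2
3 1 0 1 3
step 3: 1 1 3 1 1
0 2 2 3 2
1 3 0 2 3
0 2 2 3 1
0 2 0 2 2
3 1 0 1 3
step 4: 1 1 3 1 1
0 2 2 3 2
1 3 0 3 3
0 2 3 0 2
0 2 0 3 2
3 1 0 1 3
step 5: 1 1 3 1 1
0 2 2 3 2
1 3 0 3 3
0 2 3 1 2
0 2 0 3 2
3 1 0 1 3
step 6: 1 1 3 1 1
0 2 2 3 2
1 3 0 3 3
0 2 3 2 2
0 2 0 3 2
3 1 0 1 3
step 7: 1 1 3 1 1
0 2 2 3 2
1 3 0 3 3
0 2 3 3 2
0 2 0 3 2
3 1 0 1 3
step 8: 1 1 3 2 2
0 2 3 1 0
1 3 2 3 2
0 3 1 0 2
0 2 2 2 1
3 1 0 3 0
step 9: 1 1 3 2 2
0 2 3 1 0
1 3 2 3 2
0 3 1 1 2
0 2 2 2 1
3 1 0 3 0
step 10: 1 1 3 2 2
0 2 3 1 0
1 3 2 3 2
0 3 1 2 2
0 2 2 2 1
3 1 0 3 0
step 11: 1 1 3 2 2
0 2 3 1 0
1 3 2 3 2
0 3 1 3 2
0 2 2 2 1
3 1 0 3 0
step 12: 1 1 3 2 2
0 2 3 2 0
1 3 3 0 3
0 3 2 1 3
0 2 2 3 1
3 1 0 3 0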